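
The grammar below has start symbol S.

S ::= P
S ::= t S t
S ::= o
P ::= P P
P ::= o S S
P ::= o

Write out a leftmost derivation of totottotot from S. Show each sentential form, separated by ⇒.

S ⇒ tSt ⇒ tPt ⇒ tPPt ⇒ toSSPt ⇒ totStSPt ⇒ tototSPt ⇒ totottStPt ⇒ totottotPt ⇒ totottotot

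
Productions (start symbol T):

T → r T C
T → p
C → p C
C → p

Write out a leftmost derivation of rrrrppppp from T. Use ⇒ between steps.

T ⇒ rTC ⇒ rrTCC ⇒ rrrTCCC ⇒ rrrrTCCCC ⇒ rrrrpCCCC ⇒ rrrrppCCC ⇒ rrrrpppCC ⇒ rrrrppppC ⇒ rrrrppppp

T ⇒ rTC   [T → r T C]
rTC ⇒ rrTCC   [T → r T C]
rrTCC ⇒ rrrTCCC   [T → r T C]
rrrTCCC ⇒ rrrrTCCCC   [T → r T C]
rrrrTCCCC ⇒ rrrrpCCCC   [T → p]
rrrrpCCCC ⇒ rrrrppCCC   [C → p]
rrrrppCCC ⇒ rrrrpppCC   [C → p]
rrrrpppCC ⇒ rrrrppppC   [C → p]
rrrrppppC ⇒ rrrrppppp   [C → p]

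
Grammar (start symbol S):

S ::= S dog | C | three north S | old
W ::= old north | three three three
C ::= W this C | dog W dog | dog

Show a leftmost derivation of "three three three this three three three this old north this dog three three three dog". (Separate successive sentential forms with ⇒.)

S ⇒ C ⇒ W this C ⇒ three three three this C ⇒ three three three this W this C ⇒ three three three this three three three this C ⇒ three three three this three three three this W this C ⇒ three three three this three three three this old north this C ⇒ three three three this three three three this old north this dog W dog ⇒ three three three this three three three this old north this dog three three three dog

S ⇒ C   [S ::= C]
C ⇒ W this C   [C ::= W this C]
W this C ⇒ three three three this C   [W ::= three three three]
three three three this C ⇒ three three three this W this C   [C ::= W this C]
three three three this W this C ⇒ three three three this three three three this C   [W ::= three three three]
three three three this three three three this C ⇒ three three three this three three three this W this C   [C ::= W this C]
three three three this three three three this W this C ⇒ three three three this three three three this old north this C   [W ::= old north]
three three three this three three three this old north this C ⇒ three three three this three three three this old north this dog W dog   [C ::= dog W dog]
three three three this three three three this old north this dog W dog ⇒ three three three this three three three this old north this dog three three three dog   [W ::= three three three]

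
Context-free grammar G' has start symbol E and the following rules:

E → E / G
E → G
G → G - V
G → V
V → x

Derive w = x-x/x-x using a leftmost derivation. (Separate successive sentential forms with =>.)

E => E/G   [E → E / G]
E/G => G/G   [E → G]
G/G => G-V/G   [G → G - V]
G-V/G => V-V/G   [G → V]
V-V/G => x-V/G   [V → x]
x-V/G => x-x/G   [V → x]
x-x/G => x-x/G-V   [G → G - V]
x-x/G-V => x-x/V-V   [G → V]
x-x/V-V => x-x/x-V   [V → x]
x-x/x-V => x-x/x-x   [V → x]

E => E/G => G/G => G-V/G => V-V/G => x-V/G => x-x/G => x-x/G-V => x-x/V-V => x-x/x-V => x-x/x-x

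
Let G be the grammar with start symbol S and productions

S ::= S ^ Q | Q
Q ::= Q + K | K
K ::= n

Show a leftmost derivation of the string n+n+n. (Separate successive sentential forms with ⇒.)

S ⇒ Q ⇒ Q+K ⇒ Q+K+K ⇒ K+K+K ⇒ n+K+K ⇒ n+n+K ⇒ n+n+n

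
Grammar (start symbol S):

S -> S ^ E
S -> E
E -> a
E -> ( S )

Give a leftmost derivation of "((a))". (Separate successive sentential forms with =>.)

S => E => (S) => (E) => ((S)) => ((E)) => ((a))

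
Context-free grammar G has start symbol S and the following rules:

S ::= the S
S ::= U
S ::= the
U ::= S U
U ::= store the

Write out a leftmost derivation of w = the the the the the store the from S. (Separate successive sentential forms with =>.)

S => the S   [S ::= the S]
the S => the U   [S ::= U]
the U => the S U   [U ::= S U]
the S U => the the U   [S ::= the]
the the U => the the S U   [U ::= S U]
the the S U => the the the U   [S ::= the]
the the the U => the the the S U   [U ::= S U]
the the the S U => the the the the U   [S ::= the]
the the the the U => the the the the S U   [U ::= S U]
the the the the S U => the the the the the U   [S ::= the]
the the the the the U => the the the the the store the   [U ::= store the]

S => the S => the U => the S U => the the U => the the S U => the the the U => the the the S U => the the the the U => the the the the S U => the the the the the U => the the the the the store the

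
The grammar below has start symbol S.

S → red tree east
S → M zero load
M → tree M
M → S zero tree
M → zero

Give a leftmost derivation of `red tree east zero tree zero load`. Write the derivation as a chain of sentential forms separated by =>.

S => M zero load   [S → M zero load]
M zero load => S zero tree zero load   [M → S zero tree]
S zero tree zero load => red tree east zero tree zero load   [S → red tree east]

S => M zero load => S zero tree zero load => red tree east zero tree zero load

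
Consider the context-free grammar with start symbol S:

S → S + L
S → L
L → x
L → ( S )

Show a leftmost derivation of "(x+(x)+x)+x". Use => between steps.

S => S+L   [S → S + L]
S+L => L+L   [S → L]
L+L => (S)+L   [L → ( S )]
(S)+L => (S+L)+L   [S → S + L]
(S+L)+L => (S+L+L)+L   [S → S + L]
(S+L+L)+L => (L+L+L)+L   [S → L]
(L+L+L)+L => (x+L+L)+L   [L → x]
(x+L+L)+L => (x+(S)+L)+L   [L → ( S )]
(x+(S)+L)+L => (x+(L)+L)+L   [S → L]
(x+(L)+L)+L => (x+(x)+L)+L   [L → x]
(x+(x)+L)+L => (x+(x)+x)+L   [L → x]
(x+(x)+x)+L => (x+(x)+x)+x   [L → x]

S=>S+L=>L+L=>(S)+L=>(S+L)+L=>(S+L+L)+L=>(L+L+L)+L=>(x+L+L)+L=>(x+(S)+L)+L=>(x+(L)+L)+L=>(x+(x)+L)+L=>(x+(x)+x)+L=>(x+(x)+x)+x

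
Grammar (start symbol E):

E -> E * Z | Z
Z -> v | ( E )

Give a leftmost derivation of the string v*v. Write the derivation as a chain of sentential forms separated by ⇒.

E ⇒ E*Z   [E -> E * Z]
E*Z ⇒ Z*Z   [E -> Z]
Z*Z ⇒ v*Z   [Z -> v]
v*Z ⇒ v*v   [Z -> v]

E⇒E*Z⇒Z*Z⇒v*Z⇒v*v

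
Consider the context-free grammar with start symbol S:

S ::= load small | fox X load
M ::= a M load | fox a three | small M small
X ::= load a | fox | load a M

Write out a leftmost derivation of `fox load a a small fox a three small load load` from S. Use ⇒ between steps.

S ⇒ fox X load   [S ::= fox X load]
fox X load ⇒ fox load a M load   [X ::= load a M]
fox load a M load ⇒ fox load a a M load load   [M ::= a M load]
fox load a a M load load ⇒ fox load a a small M small load load   [M ::= small M small]
fox load a a small M small load load ⇒ fox load a a small fox a three small load load   [M ::= fox a three]

S ⇒ fox X load ⇒ fox load a M load ⇒ fox load a a M load load ⇒ fox load a a small M small load load ⇒ fox load a a small fox a three small load load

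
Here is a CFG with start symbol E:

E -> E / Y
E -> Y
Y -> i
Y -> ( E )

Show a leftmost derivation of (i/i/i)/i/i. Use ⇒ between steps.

E ⇒ E/Y   [E -> E / Y]
E/Y ⇒ E/Y/Y   [E -> E / Y]
E/Y/Y ⇒ Y/Y/Y   [E -> Y]
Y/Y/Y ⇒ (E)/Y/Y   [Y -> ( E )]
(E)/Y/Y ⇒ (E/Y)/Y/Y   [E -> E / Y]
(E/Y)/Y/Y ⇒ (E/Y/Y)/Y/Y   [E -> E / Y]
(E/Y/Y)/Y/Y ⇒ (Y/Y/Y)/Y/Y   [E -> Y]
(Y/Y/Y)/Y/Y ⇒ (i/Y/Y)/Y/Y   [Y -> i]
(i/Y/Y)/Y/Y ⇒ (i/i/Y)/Y/Y   [Y -> i]
(i/i/Y)/Y/Y ⇒ (i/i/i)/Y/Y   [Y -> i]
(i/i/i)/Y/Y ⇒ (i/i/i)/i/Y   [Y -> i]
(i/i/i)/i/Y ⇒ (i/i/i)/i/i   [Y -> i]

E ⇒ E/Y ⇒ E/Y/Y ⇒ Y/Y/Y ⇒ (E)/Y/Y ⇒ (E/Y)/Y/Y ⇒ (E/Y/Y)/Y/Y ⇒ (Y/Y/Y)/Y/Y ⇒ (i/Y/Y)/Y/Y ⇒ (i/i/Y)/Y/Y ⇒ (i/i/i)/Y/Y ⇒ (i/i/i)/i/Y ⇒ (i/i/i)/i/i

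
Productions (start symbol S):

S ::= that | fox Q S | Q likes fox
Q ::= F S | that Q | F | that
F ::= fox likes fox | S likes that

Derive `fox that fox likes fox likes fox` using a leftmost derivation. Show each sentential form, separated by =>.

S => fox Q S => fox that S => fox that Q likes fox => fox that F likes fox => fox that fox likes fox likes fox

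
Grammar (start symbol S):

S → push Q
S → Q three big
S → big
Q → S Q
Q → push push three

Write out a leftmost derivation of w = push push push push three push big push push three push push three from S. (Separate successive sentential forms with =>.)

S => push Q => push S Q => push push Q Q => push push push push three Q => push push push push three S Q => push push push push three push Q Q => push push push push three push S Q Q => push push push push three push big Q Q => push push push push three push big push push three Q => push push push push three push big push push three push push three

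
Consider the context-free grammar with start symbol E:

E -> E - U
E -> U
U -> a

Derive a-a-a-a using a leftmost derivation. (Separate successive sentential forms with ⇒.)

E ⇒ E-U   [E -> E - U]
E-U ⇒ E-U-U   [E -> E - U]
E-U-U ⇒ E-U-U-U   [E -> E - U]
E-U-U-U ⇒ U-U-U-U   [E -> U]
U-U-U-U ⇒ a-U-U-U   [U -> a]
a-U-U-U ⇒ a-a-U-U   [U -> a]
a-a-U-U ⇒ a-a-a-U   [U -> a]
a-a-a-U ⇒ a-a-a-a   [U -> a]

E⇒E-U⇒E-U-U⇒E-U-U-U⇒U-U-U-U⇒a-U-U-U⇒a-a-U-U⇒a-a-a-U⇒a-a-a-a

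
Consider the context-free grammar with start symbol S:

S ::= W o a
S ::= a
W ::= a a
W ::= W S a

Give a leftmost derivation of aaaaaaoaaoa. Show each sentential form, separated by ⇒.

S ⇒ Woa ⇒ WSaoa ⇒ aaSaoa ⇒ aaWoaaoa ⇒ aaWSaoaaoa ⇒ aaaaSaoaaoa ⇒ aaaaaaoaaoa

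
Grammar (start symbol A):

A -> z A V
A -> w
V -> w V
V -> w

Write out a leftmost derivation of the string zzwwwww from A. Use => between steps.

A => zAV   [A -> z A V]
zAV => zzAVV   [A -> z A V]
zzAVV => zzwVV   [A -> w]
zzwVV => zzwwVV   [V -> w V]
zzwwVV => zzwwwV   [V -> w]
zzwwwV => zzwwwwV   [V -> w V]
zzwwwwV => zzwwwww   [V -> w]

A => zAV => zzAVV => zzwVV => zzwwVV => zzwwwV => zzwwwwV => zzwwwww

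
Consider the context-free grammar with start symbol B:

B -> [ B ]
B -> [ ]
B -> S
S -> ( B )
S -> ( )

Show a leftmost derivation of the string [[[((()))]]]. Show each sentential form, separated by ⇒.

B ⇒ [B] ⇒ [[B]] ⇒ [[[B]]] ⇒ [[[S]]] ⇒ [[[(B)]]] ⇒ [[[(S)]]] ⇒ [[[((B))]]] ⇒ [[[((S))]]] ⇒ [[[((()))]]]

B ⇒ [B]   [B -> [ B ]]
[B] ⇒ [[B]]   [B -> [ B ]]
[[B]] ⇒ [[[B]]]   [B -> [ B ]]
[[[B]]] ⇒ [[[S]]]   [B -> S]
[[[S]]] ⇒ [[[(B)]]]   [S -> ( B )]
[[[(B)]]] ⇒ [[[(S)]]]   [B -> S]
[[[(S)]]] ⇒ [[[((B))]]]   [S -> ( B )]
[[[((B))]]] ⇒ [[[((S))]]]   [B -> S]
[[[((S))]]] ⇒ [[[((()))]]]   [S -> ( )]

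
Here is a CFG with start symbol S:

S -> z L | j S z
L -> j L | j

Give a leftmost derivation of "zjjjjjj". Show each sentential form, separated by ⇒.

S ⇒ zL ⇒ zjL ⇒ zjjL ⇒ zjjjL ⇒ zjjjjL ⇒ zjjjjjL ⇒ zjjjjjj

S ⇒ zL   [S -> z L]
zL ⇒ zjL   [L -> j L]
zjL ⇒ zjjL   [L -> j L]
zjjL ⇒ zjjjL   [L -> j L]
zjjjL ⇒ zjjjjL   [L -> j L]
zjjjjL ⇒ zjjjjjL   [L -> j L]
zjjjjjL ⇒ zjjjjjj   [L -> j]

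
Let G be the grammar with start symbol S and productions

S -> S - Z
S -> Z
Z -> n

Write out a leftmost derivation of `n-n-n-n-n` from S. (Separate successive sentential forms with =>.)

S=>S-Z=>S-Z-Z=>S-Z-Z-Z=>S-Z-Z-Z-Z=>Z-Z-Z-Z-Z=>n-Z-Z-Z-Z=>n-n-Z-Z-Z=>n-n-n-Z-Z=>n-n-n-n-Z=>n-n-n-n-n

S => S-Z   [S -> S - Z]
S-Z => S-Z-Z   [S -> S - Z]
S-Z-Z => S-Z-Z-Z   [S -> S - Z]
S-Z-Z-Z => S-Z-Z-Z-Z   [S -> S - Z]
S-Z-Z-Z-Z => Z-Z-Z-Z-Z   [S -> Z]
Z-Z-Z-Z-Z => n-Z-Z-Z-Z   [Z -> n]
n-Z-Z-Z-Z => n-n-Z-Z-Z   [Z -> n]
n-n-Z-Z-Z => n-n-n-Z-Z   [Z -> n]
n-n-n-Z-Z => n-n-n-n-Z   [Z -> n]
n-n-n-n-Z => n-n-n-n-n   [Z -> n]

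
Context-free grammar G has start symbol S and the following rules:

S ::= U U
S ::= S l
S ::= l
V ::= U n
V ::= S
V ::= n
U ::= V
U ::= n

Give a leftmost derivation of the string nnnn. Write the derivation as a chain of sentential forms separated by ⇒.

S ⇒ UU   [S ::= U U]
UU ⇒ VU   [U ::= V]
VU ⇒ SU   [V ::= S]
SU ⇒ UUU   [S ::= U U]
UUU ⇒ VUU   [U ::= V]
VUU ⇒ UnUU   [V ::= U n]
UnUU ⇒ VnUU   [U ::= V]
VnUU ⇒ nnUU   [V ::= n]
nnUU ⇒ nnnU   [U ::= n]
nnnU ⇒ nnnn   [U ::= n]

S⇒UU⇒VU⇒SU⇒UUU⇒VUU⇒UnUU⇒VnUU⇒nnUU⇒nnnU⇒nnnn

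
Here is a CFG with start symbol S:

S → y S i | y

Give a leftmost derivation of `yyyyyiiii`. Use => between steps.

S => ySi => yySii => yyySiii => yyyySiiii => yyyyyiiii

S => ySi   [S → y S i]
ySi => yySii   [S → y S i]
yySii => yyySiii   [S → y S i]
yyySiii => yyyySiiii   [S → y S i]
yyyySiiii => yyyyyiiii   [S → y]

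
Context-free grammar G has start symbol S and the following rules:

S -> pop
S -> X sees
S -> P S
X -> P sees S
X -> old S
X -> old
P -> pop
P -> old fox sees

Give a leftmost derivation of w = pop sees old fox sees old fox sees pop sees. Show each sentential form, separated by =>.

S => X sees   [S -> X sees]
X sees => P sees S sees   [X -> P sees S]
P sees S sees => pop sees S sees   [P -> pop]
pop sees S sees => pop sees P S sees   [S -> P S]
pop sees P S sees => pop sees old fox sees S sees   [P -> old fox sees]
pop sees old fox sees S sees => pop sees old fox sees P S sees   [S -> P S]
pop sees old fox sees P S sees => pop sees old fox sees old fox sees S sees   [P -> old fox sees]
pop sees old fox sees old fox sees S sees => pop sees old fox sees old fox sees pop sees   [S -> pop]

S => X sees => P sees S sees => pop sees S sees => pop sees P S sees => pop sees old fox sees S sees => pop sees old fox sees P S sees => pop sees old fox sees old fox sees S sees => pop sees old fox sees old fox sees pop sees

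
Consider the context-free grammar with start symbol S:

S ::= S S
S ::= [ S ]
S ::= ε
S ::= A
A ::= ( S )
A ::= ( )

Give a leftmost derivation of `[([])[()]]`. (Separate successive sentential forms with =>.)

S => [S] => [SS] => [AS] => [(S)S] => [([S])S] => [([])S] => [([])SS] => [([])[S]S] => [([])[A]S] => [([])[(S)]S] => [([])[()]S] => [([])[()]]

S => [S]   [S ::= [ S ]]
[S] => [SS]   [S ::= S S]
[SS] => [AS]   [S ::= A]
[AS] => [(S)S]   [A ::= ( S )]
[(S)S] => [([S])S]   [S ::= [ S ]]
[([S])S] => [([])S]   [S ::= ε]
[([])S] => [([])SS]   [S ::= S S]
[([])SS] => [([])[S]S]   [S ::= [ S ]]
[([])[S]S] => [([])[A]S]   [S ::= A]
[([])[A]S] => [([])[(S)]S]   [A ::= ( S )]
[([])[(S)]S] => [([])[()]S]   [S ::= ε]
[([])[()]S] => [([])[()]]   [S ::= ε]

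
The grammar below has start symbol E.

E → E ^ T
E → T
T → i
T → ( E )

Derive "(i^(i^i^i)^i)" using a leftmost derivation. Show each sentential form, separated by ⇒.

E ⇒ T   [E → T]
T ⇒ (E)   [T → ( E )]
(E) ⇒ (E^T)   [E → E ^ T]
(E^T) ⇒ (E^T^T)   [E → E ^ T]
(E^T^T) ⇒ (T^T^T)   [E → T]
(T^T^T) ⇒ (i^T^T)   [T → i]
(i^T^T) ⇒ (i^(E)^T)   [T → ( E )]
(i^(E)^T) ⇒ (i^(E^T)^T)   [E → E ^ T]
(i^(E^T)^T) ⇒ (i^(E^T^T)^T)   [E → E ^ T]
(i^(E^T^T)^T) ⇒ (i^(T^T^T)^T)   [E → T]
(i^(T^T^T)^T) ⇒ (i^(i^T^T)^T)   [T → i]
(i^(i^T^T)^T) ⇒ (i^(i^i^T)^T)   [T → i]
(i^(i^i^T)^T) ⇒ (i^(i^i^i)^T)   [T → i]
(i^(i^i^i)^T) ⇒ (i^(i^i^i)^i)   [T → i]

E ⇒ T ⇒ (E) ⇒ (E^T) ⇒ (E^T^T) ⇒ (T^T^T) ⇒ (i^T^T) ⇒ (i^(E)^T) ⇒ (i^(E^T)^T) ⇒ (i^(E^T^T)^T) ⇒ (i^(T^T^T)^T) ⇒ (i^(i^T^T)^T) ⇒ (i^(i^i^T)^T) ⇒ (i^(i^i^i)^T) ⇒ (i^(i^i^i)^i)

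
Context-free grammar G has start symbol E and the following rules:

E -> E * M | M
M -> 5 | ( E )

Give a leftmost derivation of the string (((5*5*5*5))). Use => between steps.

E => M   [E -> M]
M => (E)   [M -> ( E )]
(E) => (M)   [E -> M]
(M) => ((E))   [M -> ( E )]
((E)) => ((M))   [E -> M]
((M)) => (((E)))   [M -> ( E )]
(((E))) => (((E*M)))   [E -> E * M]
(((E*M))) => (((E*M*M)))   [E -> E * M]
(((E*M*M))) => (((E*M*M*M)))   [E -> E * M]
(((E*M*M*M))) => (((M*M*M*M)))   [E -> M]
(((M*M*M*M))) => (((5*M*M*M)))   [M -> 5]
(((5*M*M*M))) => (((5*5*M*M)))   [M -> 5]
(((5*5*M*M))) => (((5*5*5*M)))   [M -> 5]
(((5*5*5*M))) => (((5*5*5*5)))   [M -> 5]

E => M => (E) => (M) => ((E)) => ((M)) => (((E))) => (((E*M))) => (((E*M*M))) => (((E*M*M*M))) => (((M*M*M*M))) => (((5*M*M*M))) => (((5*5*M*M))) => (((5*5*5*M))) => (((5*5*5*5)))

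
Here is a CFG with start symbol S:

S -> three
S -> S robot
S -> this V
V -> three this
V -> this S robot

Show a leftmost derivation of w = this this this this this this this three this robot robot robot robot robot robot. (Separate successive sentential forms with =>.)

S => S robot   [S -> S robot]
S robot => S robot robot   [S -> S robot]
S robot robot => this V robot robot   [S -> this V]
this V robot robot => this this S robot robot robot   [V -> this S robot]
this this S robot robot robot => this this this V robot robot robot   [S -> this V]
this this this V robot robot robot => this this this this S robot robot robot robot   [V -> this S robot]
this this this this S robot robot robot robot => this this this this S robot robot robot robot robot   [S -> S robot]
this this this this S robot robot robot robot robot => this this this this this V robot robot robot robot robot   [S -> this V]
this this this this this V robot robot robot robot robot => this this this this this this S robot robot robot robot robot robot   [V -> this S robot]
this this this this this this S robot robot robot robot robot robot => this this this this this this this V robot robot robot robot robot robot   [S -> this V]
this this this this this this this V robot robot robot robot robot robot => this this this this this this this three this robot robot robot robot robot robot   [V -> three this]

S => S robot => S robot robot => this V robot robot => this this S robot robot robot => this this this V robot robot robot => this this this this S robot robot robot robot => this this this this S robot robot robot robot robot => this this this this this V robot robot robot robot robot => this this this this this this S robot robot robot robot robot robot => this this this this this this this V robot robot robot robot robot robot => this this this this this this this three this robot robot robot robot robot robot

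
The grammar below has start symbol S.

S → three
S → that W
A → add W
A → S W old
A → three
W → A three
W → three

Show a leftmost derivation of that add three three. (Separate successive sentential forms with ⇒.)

S ⇒ that W   [S → that W]
that W ⇒ that A three   [W → A three]
that A three ⇒ that add W three   [A → add W]
that add W three ⇒ that add three three   [W → three]

S ⇒ that W ⇒ that A three ⇒ that add W three ⇒ that add three three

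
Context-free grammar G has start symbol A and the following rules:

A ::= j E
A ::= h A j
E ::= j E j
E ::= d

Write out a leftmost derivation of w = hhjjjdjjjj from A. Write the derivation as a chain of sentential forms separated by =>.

A => hAj   [A ::= h A j]
hAj => hhAjj   [A ::= h A j]
hhAjj => hhjEjj   [A ::= j E]
hhjEjj => hhjjEjjj   [E ::= j E j]
hhjjEjjj => hhjjjEjjjj   [E ::= j E j]
hhjjjEjjjj => hhjjjdjjjj   [E ::= d]

A => hAj => hhAjj => hhjEjj => hhjjEjjj => hhjjjEjjjj => hhjjjdjjjj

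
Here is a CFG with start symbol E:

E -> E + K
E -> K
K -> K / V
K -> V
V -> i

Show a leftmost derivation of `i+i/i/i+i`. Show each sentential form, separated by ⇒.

E⇒E+K⇒E+K+K⇒K+K+K⇒V+K+K⇒i+K+K⇒i+K/V+K⇒i+K/V/V+K⇒i+V/V/V+K⇒i+i/V/V+K⇒i+i/i/V+K⇒i+i/i/i+K⇒i+i/i/i+V⇒i+i/i/i+i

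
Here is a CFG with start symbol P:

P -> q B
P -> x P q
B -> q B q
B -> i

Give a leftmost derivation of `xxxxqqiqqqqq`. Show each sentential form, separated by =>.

P => xPq   [P -> x P q]
xPq => xxPqq   [P -> x P q]
xxPqq => xxxPqqq   [P -> x P q]
xxxPqqq => xxxxPqqqq   [P -> x P q]
xxxxPqqqq => xxxxqBqqqq   [P -> q B]
xxxxqBqqqq => xxxxqqBqqqqq   [B -> q B q]
xxxxqqBqqqqq => xxxxqqiqqqqq   [B -> i]

P=>xPq=>xxPqq=>xxxPqqq=>xxxxPqqqq=>xxxxqBqqqq=>xxxxqqBqqqqq=>xxxxqqiqqqqq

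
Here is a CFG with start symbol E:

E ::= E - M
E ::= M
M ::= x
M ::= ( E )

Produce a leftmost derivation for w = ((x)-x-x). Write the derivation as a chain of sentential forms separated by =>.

E => M => (E) => (E-M) => (E-M-M) => (M-M-M) => ((E)-M-M) => ((M)-M-M) => ((x)-M-M) => ((x)-x-M) => ((x)-x-x)

E => M   [E ::= M]
M => (E)   [M ::= ( E )]
(E) => (E-M)   [E ::= E - M]
(E-M) => (E-M-M)   [E ::= E - M]
(E-M-M) => (M-M-M)   [E ::= M]
(M-M-M) => ((E)-M-M)   [M ::= ( E )]
((E)-M-M) => ((M)-M-M)   [E ::= M]
((M)-M-M) => ((x)-M-M)   [M ::= x]
((x)-M-M) => ((x)-x-M)   [M ::= x]
((x)-x-M) => ((x)-x-x)   [M ::= x]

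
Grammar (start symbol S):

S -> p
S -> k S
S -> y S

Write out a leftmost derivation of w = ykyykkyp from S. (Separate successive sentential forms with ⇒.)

S ⇒ yS   [S -> y S]
yS ⇒ ykS   [S -> k S]
ykS ⇒ ykyS   [S -> y S]
ykyS ⇒ ykyyS   [S -> y S]
ykyyS ⇒ ykyykS   [S -> k S]
ykyykS ⇒ ykyykkS   [S -> k S]
ykyykkS ⇒ ykyykkyS   [S -> y S]
ykyykkyS ⇒ ykyykkyp   [S -> p]

S ⇒ yS ⇒ ykS ⇒ ykyS ⇒ ykyyS ⇒ ykyykS ⇒ ykyykkS ⇒ ykyykkyS ⇒ ykyykkyp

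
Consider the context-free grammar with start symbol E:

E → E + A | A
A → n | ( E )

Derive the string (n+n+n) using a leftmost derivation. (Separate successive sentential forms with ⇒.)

E⇒A⇒(E)⇒(E+A)⇒(E+A+A)⇒(A+A+A)⇒(n+A+A)⇒(n+n+A)⇒(n+n+n)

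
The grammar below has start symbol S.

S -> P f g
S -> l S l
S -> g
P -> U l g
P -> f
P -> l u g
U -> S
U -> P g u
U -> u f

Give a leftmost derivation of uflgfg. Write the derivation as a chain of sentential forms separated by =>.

S => Pfg => Ulgfg => uflgfg

S => Pfg   [S -> P f g]
Pfg => Ulgfg   [P -> U l g]
Ulgfg => uflgfg   [U -> u f]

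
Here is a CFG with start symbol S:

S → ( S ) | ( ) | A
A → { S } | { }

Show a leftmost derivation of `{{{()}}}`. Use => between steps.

S => A   [S → A]
A => {S}   [A → { S }]
{S} => {A}   [S → A]
{A} => {{S}}   [A → { S }]
{{S}} => {{A}}   [S → A]
{{A}} => {{{S}}}   [A → { S }]
{{{S}}} => {{{()}}}   [S → ( )]

S => A => {S} => {A} => {{S}} => {{A}} => {{{S}}} => {{{()}}}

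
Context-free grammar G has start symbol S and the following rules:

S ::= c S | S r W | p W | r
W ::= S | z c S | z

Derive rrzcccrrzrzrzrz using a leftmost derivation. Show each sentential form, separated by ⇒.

S ⇒ SrW ⇒ SrWrW ⇒ SrWrWrW ⇒ rrWrWrW ⇒ rrzcSrWrW ⇒ rrzcSrWrWrW ⇒ rrzccSrWrWrW ⇒ rrzccSrWrWrWrW ⇒ rrzcccSrWrWrWrW ⇒ rrzcccrrWrWrWrW ⇒ rrzcccrrzrWrWrW ⇒ rrzcccrrzrzrWrW ⇒ rrzcccrrzrzrzrW ⇒ rrzcccrrzrzrzrz

S ⇒ SrW   [S ::= S r W]
SrW ⇒ SrWrW   [S ::= S r W]
SrWrW ⇒ SrWrWrW   [S ::= S r W]
SrWrWrW ⇒ rrWrWrW   [S ::= r]
rrWrWrW ⇒ rrzcSrWrW   [W ::= z c S]
rrzcSrWrW ⇒ rrzcSrWrWrW   [S ::= S r W]
rrzcSrWrWrW ⇒ rrzccSrWrWrW   [S ::= c S]
rrzccSrWrWrW ⇒ rrzccSrWrWrWrW   [S ::= S r W]
rrzccSrWrWrWrW ⇒ rrzcccSrWrWrWrW   [S ::= c S]
rrzcccSrWrWrWrW ⇒ rrzcccrrWrWrWrW   [S ::= r]
rrzcccrrWrWrWrW ⇒ rrzcccrrzrWrWrW   [W ::= z]
rrzcccrrzrWrWrW ⇒ rrzcccrrzrzrWrW   [W ::= z]
rrzcccrrzrzrWrW ⇒ rrzcccrrzrzrzrW   [W ::= z]
rrzcccrrzrzrzrW ⇒ rrzcccrrzrzrzrz   [W ::= z]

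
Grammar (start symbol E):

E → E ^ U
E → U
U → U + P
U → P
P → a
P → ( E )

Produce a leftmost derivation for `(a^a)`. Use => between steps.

E=>U=>P=>(E)=>(E^U)=>(U^U)=>(P^U)=>(a^U)=>(a^P)=>(a^a)

E => U   [E → U]
U => P   [U → P]
P => (E)   [P → ( E )]
(E) => (E^U)   [E → E ^ U]
(E^U) => (U^U)   [E → U]
(U^U) => (P^U)   [U → P]
(P^U) => (a^U)   [P → a]
(a^U) => (a^P)   [U → P]
(a^P) => (a^a)   [P → a]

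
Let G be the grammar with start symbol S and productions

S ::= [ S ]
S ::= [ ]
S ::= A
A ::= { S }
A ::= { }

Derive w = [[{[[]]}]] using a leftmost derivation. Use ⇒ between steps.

S ⇒ [S]   [S ::= [ S ]]
[S] ⇒ [[S]]   [S ::= [ S ]]
[[S]] ⇒ [[A]]   [S ::= A]
[[A]] ⇒ [[{S}]]   [A ::= { S }]
[[{S}]] ⇒ [[{[S]}]]   [S ::= [ S ]]
[[{[S]}]] ⇒ [[{[[]]}]]   [S ::= [ ]]

S⇒[S]⇒[[S]]⇒[[A]]⇒[[{S}]]⇒[[{[S]}]]⇒[[{[[]]}]]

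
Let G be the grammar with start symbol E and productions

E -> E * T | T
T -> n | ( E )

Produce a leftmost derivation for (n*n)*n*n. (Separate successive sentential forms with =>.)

E=>E*T=>E*T*T=>T*T*T=>(E)*T*T=>(E*T)*T*T=>(T*T)*T*T=>(n*T)*T*T=>(n*n)*T*T=>(n*n)*n*T=>(n*n)*n*n

E => E*T   [E -> E * T]
E*T => E*T*T   [E -> E * T]
E*T*T => T*T*T   [E -> T]
T*T*T => (E)*T*T   [T -> ( E )]
(E)*T*T => (E*T)*T*T   [E -> E * T]
(E*T)*T*T => (T*T)*T*T   [E -> T]
(T*T)*T*T => (n*T)*T*T   [T -> n]
(n*T)*T*T => (n*n)*T*T   [T -> n]
(n*n)*T*T => (n*n)*n*T   [T -> n]
(n*n)*n*T => (n*n)*n*n   [T -> n]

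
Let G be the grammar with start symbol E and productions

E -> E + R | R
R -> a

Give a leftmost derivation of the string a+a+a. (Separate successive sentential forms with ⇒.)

E ⇒ E+R ⇒ E+R+R ⇒ R+R+R ⇒ a+R+R ⇒ a+a+R ⇒ a+a+a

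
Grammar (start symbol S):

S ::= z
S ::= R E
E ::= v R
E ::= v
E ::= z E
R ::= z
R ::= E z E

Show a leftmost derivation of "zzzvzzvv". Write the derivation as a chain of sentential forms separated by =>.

S => RE => EzEE => zEzEE => zzEzEE => zzzEzEE => zzzvRzEE => zzzvzzEE => zzzvzzvE => zzzvzzvv

S => RE   [S ::= R E]
RE => EzEE   [R ::= E z E]
EzEE => zEzEE   [E ::= z E]
zEzEE => zzEzEE   [E ::= z E]
zzEzEE => zzzEzEE   [E ::= z E]
zzzEzEE => zzzvRzEE   [E ::= v R]
zzzvRzEE => zzzvzzEE   [R ::= z]
zzzvzzEE => zzzvzzvE   [E ::= v]
zzzvzzvE => zzzvzzvv   [E ::= v]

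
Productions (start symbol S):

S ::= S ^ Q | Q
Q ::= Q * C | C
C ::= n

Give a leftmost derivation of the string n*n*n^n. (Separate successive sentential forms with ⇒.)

S ⇒ S^Q ⇒ Q^Q ⇒ Q*C^Q ⇒ Q*C*C^Q ⇒ C*C*C^Q ⇒ n*C*C^Q ⇒ n*n*C^Q ⇒ n*n*n^Q ⇒ n*n*n^C ⇒ n*n*n^n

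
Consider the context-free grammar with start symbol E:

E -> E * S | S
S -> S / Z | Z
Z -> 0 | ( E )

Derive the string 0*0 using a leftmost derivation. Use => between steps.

E => E*S   [E -> E * S]
E*S => S*S   [E -> S]
S*S => Z*S   [S -> Z]
Z*S => 0*S   [Z -> 0]
0*S => 0*Z   [S -> Z]
0*Z => 0*0   [Z -> 0]

E => E*S => S*S => Z*S => 0*S => 0*Z => 0*0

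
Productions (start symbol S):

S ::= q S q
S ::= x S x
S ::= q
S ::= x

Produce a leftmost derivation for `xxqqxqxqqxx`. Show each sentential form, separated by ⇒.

S ⇒ xSx   [S ::= x S x]
xSx ⇒ xxSxx   [S ::= x S x]
xxSxx ⇒ xxqSqxx   [S ::= q S q]
xxqSqxx ⇒ xxqqSqqxx   [S ::= q S q]
xxqqSqqxx ⇒ xxqqxSxqqxx   [S ::= x S x]
xxqqxSxqqxx ⇒ xxqqxqxqqxx   [S ::= q]

S⇒xSx⇒xxSxx⇒xxqSqxx⇒xxqqSqqxx⇒xxqqxSxqqxx⇒xxqqxqxqqxx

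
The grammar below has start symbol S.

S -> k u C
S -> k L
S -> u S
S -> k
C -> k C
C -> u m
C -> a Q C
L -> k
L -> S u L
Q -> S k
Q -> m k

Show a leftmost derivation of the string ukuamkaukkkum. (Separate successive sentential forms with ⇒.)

S ⇒ uS ⇒ ukuC ⇒ ukuaQC ⇒ ukuamkC ⇒ ukuamkaQC ⇒ ukuamkaSkC ⇒ ukuamkauSkC ⇒ ukuamkaukLkC ⇒ ukuamkaukkkC ⇒ ukuamkaukkkum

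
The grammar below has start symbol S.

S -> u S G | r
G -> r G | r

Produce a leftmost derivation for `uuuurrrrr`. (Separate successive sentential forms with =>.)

S => uSG => uuSGG => uuuSGGG => uuuuSGGGG => uuuurGGGG => uuuurrGGG => uuuurrrGG => uuuurrrrG => uuuurrrrr

S => uSG   [S -> u S G]
uSG => uuSGG   [S -> u S G]
uuSGG => uuuSGGG   [S -> u S G]
uuuSGGG => uuuuSGGGG   [S -> u S G]
uuuuSGGGG => uuuurGGGG   [S -> r]
uuuurGGGG => uuuurrGGG   [G -> r]
uuuurrGGG => uuuurrrGG   [G -> r]
uuuurrrGG => uuuurrrrG   [G -> r]
uuuurrrrG => uuuurrrrr   [G -> r]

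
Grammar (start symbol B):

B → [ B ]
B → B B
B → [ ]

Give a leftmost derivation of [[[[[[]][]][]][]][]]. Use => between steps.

B => [B] => [BB] => [[B]B] => [[BB]B] => [[[B]B]B] => [[[BB]B]B] => [[[[B]B]B]B] => [[[[BB]B]B]B] => [[[[[B]B]B]B]B] => [[[[[[]]B]B]B]B] => [[[[[[]][]]B]B]B] => [[[[[[]][]][]]B]B] => [[[[[[]][]][]][]]B] => [[[[[[]][]][]][]][]]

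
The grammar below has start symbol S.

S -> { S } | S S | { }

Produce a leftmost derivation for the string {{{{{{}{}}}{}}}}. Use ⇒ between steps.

S ⇒ {S} ⇒ {{S}} ⇒ {{{S}}} ⇒ {{{SS}}} ⇒ {{{{S}S}}} ⇒ {{{{{S}}S}}} ⇒ {{{{{SS}}S}}} ⇒ {{{{{{}S}}S}}} ⇒ {{{{{{}{}}}S}}} ⇒ {{{{{{}{}}}{}}}}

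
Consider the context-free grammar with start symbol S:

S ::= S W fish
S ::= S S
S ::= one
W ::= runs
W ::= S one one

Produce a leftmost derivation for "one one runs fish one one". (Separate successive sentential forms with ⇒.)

S ⇒ S S   [S ::= S S]
S S ⇒ S S S   [S ::= S S]
S S S ⇒ S W fish S S   [S ::= S W fish]
S W fish S S ⇒ S S W fish S S   [S ::= S S]
S S W fish S S ⇒ one S W fish S S   [S ::= one]
one S W fish S S ⇒ one one W fish S S   [S ::= one]
one one W fish S S ⇒ one one runs fish S S   [W ::= runs]
one one runs fish S S ⇒ one one runs fish one S   [S ::= one]
one one runs fish one S ⇒ one one runs fish one one   [S ::= one]

S ⇒ S S ⇒ S S S ⇒ S W fish S S ⇒ S S W fish S S ⇒ one S W fish S S ⇒ one one W fish S S ⇒ one one runs fish S S ⇒ one one runs fish one S ⇒ one one runs fish one one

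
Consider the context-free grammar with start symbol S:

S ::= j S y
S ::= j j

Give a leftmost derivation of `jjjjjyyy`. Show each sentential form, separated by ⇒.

S ⇒ jSy   [S ::= j S y]
jSy ⇒ jjSyy   [S ::= j S y]
jjSyy ⇒ jjjSyyy   [S ::= j S y]
jjjSyyy ⇒ jjjjjyyy   [S ::= j j]

S⇒jSy⇒jjSyy⇒jjjSyyy⇒jjjjjyyy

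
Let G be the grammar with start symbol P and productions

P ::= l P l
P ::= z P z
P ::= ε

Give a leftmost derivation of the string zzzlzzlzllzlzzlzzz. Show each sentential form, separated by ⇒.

P ⇒ zPz ⇒ zzPzz ⇒ zzzPzzz ⇒ zzzlPlzzz ⇒ zzzlzPzlzzz ⇒ zzzlzzPzzlzzz ⇒ zzzlzzlPlzzlzzz ⇒ zzzlzzlzPzlzzlzzz ⇒ zzzlzzlzlPlzlzzlzzz ⇒ zzzlzzlzllzlzzlzzz

P ⇒ zPz   [P ::= z P z]
zPz ⇒ zzPzz   [P ::= z P z]
zzPzz ⇒ zzzPzzz   [P ::= z P z]
zzzPzzz ⇒ zzzlPlzzz   [P ::= l P l]
zzzlPlzzz ⇒ zzzlzPzlzzz   [P ::= z P z]
zzzlzPzlzzz ⇒ zzzlzzPzzlzzz   [P ::= z P z]
zzzlzzPzzlzzz ⇒ zzzlzzlPlzzlzzz   [P ::= l P l]
zzzlzzlPlzzlzzz ⇒ zzzlzzlzPzlzzlzzz   [P ::= z P z]
zzzlzzlzPzlzzlzzz ⇒ zzzlzzlzlPlzlzzlzzz   [P ::= l P l]
zzzlzzlzlPlzlzzlzzz ⇒ zzzlzzlzllzlzzlzzz   [P ::= ε]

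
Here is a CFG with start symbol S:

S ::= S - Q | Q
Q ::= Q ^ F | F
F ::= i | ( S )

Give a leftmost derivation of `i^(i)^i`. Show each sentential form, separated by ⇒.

S ⇒ Q   [S ::= Q]
Q ⇒ Q^F   [Q ::= Q ^ F]
Q^F ⇒ Q^F^F   [Q ::= Q ^ F]
Q^F^F ⇒ F^F^F   [Q ::= F]
F^F^F ⇒ i^F^F   [F ::= i]
i^F^F ⇒ i^(S)^F   [F ::= ( S )]
i^(S)^F ⇒ i^(Q)^F   [S ::= Q]
i^(Q)^F ⇒ i^(F)^F   [Q ::= F]
i^(F)^F ⇒ i^(i)^F   [F ::= i]
i^(i)^F ⇒ i^(i)^i   [F ::= i]

S ⇒ Q ⇒ Q^F ⇒ Q^F^F ⇒ F^F^F ⇒ i^F^F ⇒ i^(S)^F ⇒ i^(Q)^F ⇒ i^(F)^F ⇒ i^(i)^F ⇒ i^(i)^i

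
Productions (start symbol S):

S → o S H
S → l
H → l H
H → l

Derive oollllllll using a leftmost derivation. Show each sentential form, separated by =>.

S=>oSH=>ooSHH=>oolHH=>oollHH=>oolllHH=>oollllH=>oolllllH=>oollllllH=>oolllllllH=>oollllllll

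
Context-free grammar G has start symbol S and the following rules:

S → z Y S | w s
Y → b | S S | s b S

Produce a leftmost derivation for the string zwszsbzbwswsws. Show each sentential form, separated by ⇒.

S⇒zYS⇒zSSS⇒zwsSS⇒zwszYSS⇒zwszsbSSS⇒zwszsbzYSSS⇒zwszsbzbSSS⇒zwszsbzbwsSS⇒zwszsbzbwswsS⇒zwszsbzbwswsws

S ⇒ zYS   [S → z Y S]
zYS ⇒ zSSS   [Y → S S]
zSSS ⇒ zwsSS   [S → w s]
zwsSS ⇒ zwszYSS   [S → z Y S]
zwszYSS ⇒ zwszsbSSS   [Y → s b S]
zwszsbSSS ⇒ zwszsbzYSSS   [S → z Y S]
zwszsbzYSSS ⇒ zwszsbzbSSS   [Y → b]
zwszsbzbSSS ⇒ zwszsbzbwsSS   [S → w s]
zwszsbzbwsSS ⇒ zwszsbzbwswsS   [S → w s]
zwszsbzbwswsS ⇒ zwszsbzbwswsws   [S → w s]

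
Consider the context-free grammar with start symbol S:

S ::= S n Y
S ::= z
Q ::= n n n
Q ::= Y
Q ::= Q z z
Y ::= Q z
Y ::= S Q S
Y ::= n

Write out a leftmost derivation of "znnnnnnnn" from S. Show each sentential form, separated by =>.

S => SnY => SnYnY => SnYnYnY => SnYnYnYnY => znYnYnYnY => znnnYnYnY => znnnnnYnY => znnnnnnnY => znnnnnnnn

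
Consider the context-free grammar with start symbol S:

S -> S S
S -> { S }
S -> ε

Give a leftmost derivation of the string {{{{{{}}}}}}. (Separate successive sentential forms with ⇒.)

S ⇒ {S} ⇒ {SS} ⇒ {{S}S} ⇒ {{{S}}S} ⇒ {{{{S}}}S} ⇒ {{{{{S}}}}S} ⇒ {{{{{{S}}}}}S} ⇒ {{{{{{}}}}}S} ⇒ {{{{{{}}}}}}

S ⇒ {S}   [S -> { S }]
{S} ⇒ {SS}   [S -> S S]
{SS} ⇒ {{S}S}   [S -> { S }]
{{S}S} ⇒ {{{S}}S}   [S -> { S }]
{{{S}}S} ⇒ {{{{S}}}S}   [S -> { S }]
{{{{S}}}S} ⇒ {{{{{S}}}}S}   [S -> { S }]
{{{{{S}}}}S} ⇒ {{{{{{S}}}}}S}   [S -> { S }]
{{{{{{S}}}}}S} ⇒ {{{{{{}}}}}S}   [S -> ε]
{{{{{{}}}}}S} ⇒ {{{{{{}}}}}}   [S -> ε]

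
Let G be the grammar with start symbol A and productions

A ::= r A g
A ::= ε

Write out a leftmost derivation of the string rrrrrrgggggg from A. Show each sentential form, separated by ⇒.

A ⇒ rAg ⇒ rrAgg ⇒ rrrAggg ⇒ rrrrAgggg ⇒ rrrrrAggggg ⇒ rrrrrrAgggggg ⇒ rrrrrrgggggg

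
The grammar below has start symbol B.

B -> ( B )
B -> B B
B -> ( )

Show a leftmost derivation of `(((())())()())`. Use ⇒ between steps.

B ⇒ (B) ⇒ (BB) ⇒ (BBB) ⇒ ((B)BB) ⇒ ((BB)BB) ⇒ (((B)B)BB) ⇒ (((())B)BB) ⇒ (((())())BB) ⇒ (((())())()B) ⇒ (((())())()())

B ⇒ (B)   [B -> ( B )]
(B) ⇒ (BB)   [B -> B B]
(BB) ⇒ (BBB)   [B -> B B]
(BBB) ⇒ ((B)BB)   [B -> ( B )]
((B)BB) ⇒ ((BB)BB)   [B -> B B]
((BB)BB) ⇒ (((B)B)BB)   [B -> ( B )]
(((B)B)BB) ⇒ (((())B)BB)   [B -> ( )]
(((())B)BB) ⇒ (((())())BB)   [B -> ( )]
(((())())BB) ⇒ (((())())()B)   [B -> ( )]
(((())())()B) ⇒ (((())())()())   [B -> ( )]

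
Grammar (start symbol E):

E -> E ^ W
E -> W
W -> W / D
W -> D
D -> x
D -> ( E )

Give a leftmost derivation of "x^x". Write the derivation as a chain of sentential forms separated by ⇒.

E ⇒ E^W   [E -> E ^ W]
E^W ⇒ W^W   [E -> W]
W^W ⇒ D^W   [W -> D]
D^W ⇒ x^W   [D -> x]
x^W ⇒ x^D   [W -> D]
x^D ⇒ x^x   [D -> x]

E⇒E^W⇒W^W⇒D^W⇒x^W⇒x^D⇒x^x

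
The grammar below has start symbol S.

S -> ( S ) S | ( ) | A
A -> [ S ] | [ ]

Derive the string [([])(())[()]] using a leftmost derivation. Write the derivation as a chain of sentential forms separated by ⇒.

S ⇒ A   [S -> A]
A ⇒ [S]   [A -> [ S ]]
[S] ⇒ [(S)S]   [S -> ( S ) S]
[(S)S] ⇒ [(A)S]   [S -> A]
[(A)S] ⇒ [([])S]   [A -> [ ]]
[([])S] ⇒ [([])(S)S]   [S -> ( S ) S]
[([])(S)S] ⇒ [([])(())S]   [S -> ( )]
[([])(())S] ⇒ [([])(())A]   [S -> A]
[([])(())A] ⇒ [([])(())[S]]   [A -> [ S ]]
[([])(())[S]] ⇒ [([])(())[()]]   [S -> ( )]

S ⇒ A ⇒ [S] ⇒ [(S)S] ⇒ [(A)S] ⇒ [([])S] ⇒ [([])(S)S] ⇒ [([])(())S] ⇒ [([])(())A] ⇒ [([])(())[S]] ⇒ [([])(())[()]]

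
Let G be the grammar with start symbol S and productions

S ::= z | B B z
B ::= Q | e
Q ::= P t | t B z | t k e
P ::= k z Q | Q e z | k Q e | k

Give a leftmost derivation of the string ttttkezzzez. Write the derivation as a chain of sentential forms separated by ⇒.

S ⇒ BBz ⇒ QBz ⇒ tBzBz ⇒ tQzBz ⇒ ttBzzBz ⇒ ttQzzBz ⇒ tttBzzzBz ⇒ tttQzzzBz ⇒ ttttkezzzBz ⇒ ttttkezzzez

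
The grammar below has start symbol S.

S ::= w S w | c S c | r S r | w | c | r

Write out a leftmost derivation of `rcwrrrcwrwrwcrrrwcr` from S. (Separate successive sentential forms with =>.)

S=>rSr=>rcScr=>rcwSwcr=>rcwrSrwcr=>rcwrrSrrwcr=>rcwrrrSrrrwcr=>rcwrrrcScrrrwcr=>rcwrrrcwSwcrrrwcr=>rcwrrrcwrSrwcrrrwcr=>rcwrrrcwrwrwcrrrwcr

S => rSr   [S ::= r S r]
rSr => rcScr   [S ::= c S c]
rcScr => rcwSwcr   [S ::= w S w]
rcwSwcr => rcwrSrwcr   [S ::= r S r]
rcwrSrwcr => rcwrrSrrwcr   [S ::= r S r]
rcwrrSrrwcr => rcwrrrSrrrwcr   [S ::= r S r]
rcwrrrSrrrwcr => rcwrrrcScrrrwcr   [S ::= c S c]
rcwrrrcScrrrwcr => rcwrrrcwSwcrrrwcr   [S ::= w S w]
rcwrrrcwSwcrrrwcr => rcwrrrcwrSrwcrrrwcr   [S ::= r S r]
rcwrrrcwrSrwcrrrwcr => rcwrrrcwrwrwcrrrwcr   [S ::= w]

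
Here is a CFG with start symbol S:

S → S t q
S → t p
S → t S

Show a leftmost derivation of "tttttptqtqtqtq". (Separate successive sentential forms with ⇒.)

S ⇒ tS   [S → t S]
tS ⇒ tStq   [S → S t q]
tStq ⇒ ttStq   [S → t S]
ttStq ⇒ ttStqtq   [S → S t q]
ttStqtq ⇒ ttStqtqtq   [S → S t q]
ttStqtqtq ⇒ ttStqtqtqtq   [S → S t q]
ttStqtqtqtq ⇒ tttStqtqtqtq   [S → t S]
tttStqtqtqtq ⇒ ttttStqtqtqtq   [S → t S]
ttttStqtqtqtq ⇒ tttttptqtqtqtq   [S → t p]

S ⇒ tS ⇒ tStq ⇒ ttStq ⇒ ttStqtq ⇒ ttStqtqtq ⇒ ttStqtqtqtq ⇒ tttStqtqtqtq ⇒ ttttStqtqtqtq ⇒ tttttptqtqtqtq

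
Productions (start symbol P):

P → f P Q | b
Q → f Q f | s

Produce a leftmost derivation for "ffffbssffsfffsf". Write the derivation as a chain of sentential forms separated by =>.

P=>fPQ=>ffPQQ=>fffPQQQ=>ffffPQQQQ=>ffffbQQQQ=>ffffbsQQQ=>ffffbssQQ=>ffffbssfQfQ=>ffffbssffQffQ=>ffffbssffsffQ=>ffffbssffsfffQf=>ffffbssffsfffsf

P => fPQ   [P → f P Q]
fPQ => ffPQQ   [P → f P Q]
ffPQQ => fffPQQQ   [P → f P Q]
fffPQQQ => ffffPQQQQ   [P → f P Q]
ffffPQQQQ => ffffbQQQQ   [P → b]
ffffbQQQQ => ffffbsQQQ   [Q → s]
ffffbsQQQ => ffffbssQQ   [Q → s]
ffffbssQQ => ffffbssfQfQ   [Q → f Q f]
ffffbssfQfQ => ffffbssffQffQ   [Q → f Q f]
ffffbssffQffQ => ffffbssffsffQ   [Q → s]
ffffbssffsffQ => ffffbssffsfffQf   [Q → f Q f]
ffffbssffsfffQf => ffffbssffsfffsf   [Q → s]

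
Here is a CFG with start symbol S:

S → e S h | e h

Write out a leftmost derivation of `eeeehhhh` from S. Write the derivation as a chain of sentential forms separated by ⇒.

S⇒eSh⇒eeShh⇒eeeShhh⇒eeeehhhh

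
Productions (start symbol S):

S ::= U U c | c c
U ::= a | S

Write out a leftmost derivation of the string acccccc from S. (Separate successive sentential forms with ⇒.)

S ⇒ UUc ⇒ SUc ⇒ UUcUc ⇒ aUcUc ⇒ aScUc ⇒ acccUc ⇒ acccSc ⇒ acccccc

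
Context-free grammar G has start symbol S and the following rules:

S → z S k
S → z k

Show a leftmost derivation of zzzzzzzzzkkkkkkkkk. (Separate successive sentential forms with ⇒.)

S ⇒ zSk ⇒ zzSkk ⇒ zzzSkkk ⇒ zzzzSkkkk ⇒ zzzzzSkkkkk ⇒ zzzzzzSkkkkkk ⇒ zzzzzzzSkkkkkkk ⇒ zzzzzzzzSkkkkkkkk ⇒ zzzzzzzzzkkkkkkkkk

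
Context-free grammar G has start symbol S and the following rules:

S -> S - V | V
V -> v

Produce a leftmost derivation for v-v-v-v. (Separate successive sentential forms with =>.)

S => S-V => S-V-V => S-V-V-V => V-V-V-V => v-V-V-V => v-v-V-V => v-v-v-V => v-v-v-v

S => S-V   [S -> S - V]
S-V => S-V-V   [S -> S - V]
S-V-V => S-V-V-V   [S -> S - V]
S-V-V-V => V-V-V-V   [S -> V]
V-V-V-V => v-V-V-V   [V -> v]
v-V-V-V => v-v-V-V   [V -> v]
v-v-V-V => v-v-v-V   [V -> v]
v-v-v-V => v-v-v-v   [V -> v]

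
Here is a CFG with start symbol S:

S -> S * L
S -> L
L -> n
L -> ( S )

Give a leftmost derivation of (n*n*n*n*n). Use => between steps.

S => L   [S -> L]
L => (S)   [L -> ( S )]
(S) => (S*L)   [S -> S * L]
(S*L) => (S*L*L)   [S -> S * L]
(S*L*L) => (S*L*L*L)   [S -> S * L]
(S*L*L*L) => (S*L*L*L*L)   [S -> S * L]
(S*L*L*L*L) => (L*L*L*L*L)   [S -> L]
(L*L*L*L*L) => (n*L*L*L*L)   [L -> n]
(n*L*L*L*L) => (n*n*L*L*L)   [L -> n]
(n*n*L*L*L) => (n*n*n*L*L)   [L -> n]
(n*n*n*L*L) => (n*n*n*n*L)   [L -> n]
(n*n*n*n*L) => (n*n*n*n*n)   [L -> n]

S=>L=>(S)=>(S*L)=>(S*L*L)=>(S*L*L*L)=>(S*L*L*L*L)=>(L*L*L*L*L)=>(n*L*L*L*L)=>(n*n*L*L*L)=>(n*n*n*L*L)=>(n*n*n*n*L)=>(n*n*n*n*n)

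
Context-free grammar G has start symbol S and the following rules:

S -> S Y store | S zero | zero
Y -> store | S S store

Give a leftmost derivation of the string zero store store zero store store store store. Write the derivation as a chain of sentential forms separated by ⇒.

S ⇒ S Y store ⇒ S Y store Y store ⇒ S zero Y store Y store ⇒ S Y store zero Y store Y store ⇒ zero Y store zero Y store Y store ⇒ zero store store zero Y store Y store ⇒ zero store store zero store store Y store ⇒ zero store store zero store store store store

S ⇒ S Y store   [S -> S Y store]
S Y store ⇒ S Y store Y store   [S -> S Y store]
S Y store Y store ⇒ S zero Y store Y store   [S -> S zero]
S zero Y store Y store ⇒ S Y store zero Y store Y store   [S -> S Y store]
S Y store zero Y store Y store ⇒ zero Y store zero Y store Y store   [S -> zero]
zero Y store zero Y store Y store ⇒ zero store store zero Y store Y store   [Y -> store]
zero store store zero Y store Y store ⇒ zero store store zero store store Y store   [Y -> store]
zero store store zero store store Y store ⇒ zero store store zero store store store store   [Y -> store]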